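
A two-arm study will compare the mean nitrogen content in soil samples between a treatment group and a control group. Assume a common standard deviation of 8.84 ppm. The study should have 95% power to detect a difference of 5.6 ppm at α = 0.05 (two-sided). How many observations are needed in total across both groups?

130 total

For two equal groups, n per group = 2·((z_{α/2} + z_β)·σ/δ)².
z_{α/2} = 1.960; z_β = 1.645 (power 95%).
n = 2 × (3.605 × 8.84 / 5.6)² = 2 × 32.38 = 64.76
Round up: n = 65 per group.
Total across both groups: 2 × 65 = 130.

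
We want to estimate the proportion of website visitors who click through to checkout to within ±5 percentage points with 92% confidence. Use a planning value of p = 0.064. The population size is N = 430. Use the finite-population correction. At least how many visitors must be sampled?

For a proportion with margin E = 0.05 at 92% confidence, z = 1.751.
n = p̂(1−p̂)(z/E)² = 0.064 × 0.936 × (1.751/0.05)² = 73.47 — call this n₀.
Finite-population correction with N = 430: n = n₀ / (1 + (n₀−1)/N) = 73.47 / 1.169 = 62.85
Round up: n = 63.

63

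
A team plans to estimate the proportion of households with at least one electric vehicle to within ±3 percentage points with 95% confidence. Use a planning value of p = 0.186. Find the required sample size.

n = 647

For a proportion with margin E = 0.03 at 95% confidence, z = 1.960.
n = p̂(1−p̂)(z/E)² = 0.186 × 0.814 × (1.960/0.03)² = 646.26
Round up: n = 647.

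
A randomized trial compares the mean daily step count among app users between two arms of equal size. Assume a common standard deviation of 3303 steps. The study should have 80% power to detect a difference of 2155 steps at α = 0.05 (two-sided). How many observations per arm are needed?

For two equal groups, n per group = 2·((z_{α/2} + z_β)·σ/δ)².
z_{α/2} = 1.960; z_β = 0.842 (power 80%).
n = 2 × (2.802 × 3303 / 2155)² = 2 × 18.44 = 36.88
Round up: n = 37 per group.

37 per group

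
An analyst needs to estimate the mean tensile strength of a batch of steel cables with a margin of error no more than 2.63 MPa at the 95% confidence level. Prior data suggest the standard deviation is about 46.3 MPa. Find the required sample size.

For a mean, the margin of error is E = z·σ/√n, so n = (zσ/E)².
At 95% confidence, z = 1.960.
n = (1.960 × 46.3 / 2.63)² = 1190.59
Round up: n = 1191.

1191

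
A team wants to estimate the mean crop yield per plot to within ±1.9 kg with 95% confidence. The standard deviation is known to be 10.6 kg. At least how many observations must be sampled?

For a mean, the margin of error is E = z·σ/√n, so n = (zσ/E)².
At 95% confidence, z = 1.960.
n = (1.960 × 10.6 / 1.9)² = 119.57
Round up: n = 120.

n = 120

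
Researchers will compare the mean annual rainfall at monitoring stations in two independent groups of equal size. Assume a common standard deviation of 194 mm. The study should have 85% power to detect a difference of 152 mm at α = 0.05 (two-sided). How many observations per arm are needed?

30 per group

For two equal groups, n per group = 2·((z_{α/2} + z_β)·σ/δ)².
z_{α/2} = 1.960; z_β = 1.036 (power 85%).
n = 2 × (2.996 × 194 / 152)² = 2 × 14.62 = 29.24
Round up: n = 30 per group.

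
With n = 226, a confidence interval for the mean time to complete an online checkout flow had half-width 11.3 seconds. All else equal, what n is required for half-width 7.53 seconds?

Margin of error scales as 1/√n, so n₂ = n₁·(E₁/E₂)².
n₂ = 226 × (11.3/7.53)² = 226 × 2.252 = 508.95
Round up: n₂ = 509.

n = 509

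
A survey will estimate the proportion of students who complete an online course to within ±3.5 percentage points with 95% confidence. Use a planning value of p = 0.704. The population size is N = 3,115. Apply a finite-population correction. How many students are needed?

n = 541

For a proportion with margin E = 0.035 at 95% confidence, z = 1.960.
n = p̂(1−p̂)(z/E)² = 0.704 × 0.296 × (1.960/0.035)² = 653.49 — call this n₀.
Finite-population correction with N = 3,115: n = n₀ / (1 + (n₀−1)/N) = 653.49 / 1.209 = 540.52
Round up: n = 541.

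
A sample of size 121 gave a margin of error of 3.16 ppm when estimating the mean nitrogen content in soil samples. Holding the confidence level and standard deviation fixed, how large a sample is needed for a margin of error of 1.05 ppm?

Margin of error scales as 1/√n, so n₂ = n₁·(E₁/E₂)².
n₂ = 121 × (3.16/1.05)² = 121 × 9.057 = 1095.90
Round up: n₂ = 1096.

1096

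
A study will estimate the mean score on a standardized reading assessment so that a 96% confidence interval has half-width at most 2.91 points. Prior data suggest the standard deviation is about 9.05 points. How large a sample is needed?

For a mean, the margin of error is E = z·σ/√n, so n = (zσ/E)².
At 96% confidence, z = 2.054.
n = (2.054 × 9.05 / 2.91)² = 40.80
Round up: n = 41.

41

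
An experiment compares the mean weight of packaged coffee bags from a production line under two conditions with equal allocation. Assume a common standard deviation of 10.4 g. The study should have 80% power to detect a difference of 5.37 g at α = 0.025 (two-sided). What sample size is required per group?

72 per group

For two equal groups, n per group = 2·((z_{α/2} + z_β)·σ/δ)².
z_{α/2} = 2.241; z_β = 0.842 (power 80%).
n = 2 × (3.083 × 10.4 / 5.37)² = 2 × 35.65 = 71.30
Round up: n = 72 per group.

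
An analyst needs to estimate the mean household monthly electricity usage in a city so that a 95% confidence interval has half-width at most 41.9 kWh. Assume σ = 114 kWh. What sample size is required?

29

For a mean, the margin of error is E = z·σ/√n, so n = (zσ/E)².
At 95% confidence, z = 1.960.
n = (1.960 × 114 / 41.9)² = 28.44
Round up: n = 29.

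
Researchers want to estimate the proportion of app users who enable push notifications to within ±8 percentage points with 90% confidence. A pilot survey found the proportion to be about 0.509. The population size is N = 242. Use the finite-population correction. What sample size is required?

For a proportion with margin E = 0.08 at 90% confidence, z = 1.645.
n = p̂(1−p̂)(z/E)² = 0.509 × 0.491 × (1.645/0.08)² = 105.67 — call this n₀.
Finite-population correction with N = 242: n = n₀ / (1 + (n₀−1)/N) = 105.67 / 1.433 = 73.74
Round up: n = 74.

74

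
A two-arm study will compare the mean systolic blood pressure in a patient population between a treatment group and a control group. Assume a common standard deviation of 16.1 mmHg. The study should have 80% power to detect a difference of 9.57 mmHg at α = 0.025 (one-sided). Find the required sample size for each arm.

For two equal groups, n per group = 2·((z_α + z_β)·σ/δ)².
z_α = 1.960; z_β = 0.842 (power 80%).
n = 2 × (2.802 × 16.1 / 9.57)² = 2 × 22.22 = 44.44
Round up: n = 45 per group.

45 per group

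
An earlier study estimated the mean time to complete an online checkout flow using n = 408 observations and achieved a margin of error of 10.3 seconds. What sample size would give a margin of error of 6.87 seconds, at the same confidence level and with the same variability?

Margin of error scales as 1/√n, so n₂ = n₁·(E₁/E₂)².
n₂ = 408 × (10.3/6.87)² = 408 × 2.248 = 917.18
Round up: n₂ = 918.

918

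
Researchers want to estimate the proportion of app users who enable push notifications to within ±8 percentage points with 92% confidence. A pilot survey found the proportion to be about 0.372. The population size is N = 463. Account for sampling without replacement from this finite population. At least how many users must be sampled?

91

For a proportion with margin E = 0.08 at 92% confidence, z = 1.751.
n = p̂(1−p̂)(z/E)² = 0.372 × 0.628 × (1.751/0.08)² = 111.92 — call this n₀.
Finite-population correction with N = 463: n = n₀ / (1 + (n₀−1)/N) = 111.92 / 1.24 = 90.26
Round up: n = 91.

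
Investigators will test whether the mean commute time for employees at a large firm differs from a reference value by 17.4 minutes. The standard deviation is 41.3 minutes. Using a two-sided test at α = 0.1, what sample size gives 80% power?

For a one-sample z-test, n = ((z_{α/2} + z_β)·σ/δ)².
z_{α/2} = 1.645 (two-sided α = 0.1); z_β = 0.842 (power 80% → β = 0.2).
n = (2.487 × 41.3 / 17.4)² = 34.85
Round up: n = 35.

35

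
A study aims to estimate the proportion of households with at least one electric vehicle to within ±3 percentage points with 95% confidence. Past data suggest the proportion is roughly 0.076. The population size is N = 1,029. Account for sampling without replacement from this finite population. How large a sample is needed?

For a proportion with margin E = 0.03 at 95% confidence, z = 1.960.
n = p̂(1−p̂)(z/E)² = 0.076 × 0.924 × (1.960/0.03)² = 299.75 — call this n₀.
Finite-population correction with N = 1,029: n = n₀ / (1 + (n₀−1)/N) = 299.75 / 1.29 = 232.36
Round up: n = 233.

233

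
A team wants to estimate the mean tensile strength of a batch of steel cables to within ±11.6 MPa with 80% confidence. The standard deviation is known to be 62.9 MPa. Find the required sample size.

For a mean, the margin of error is E = z·σ/√n, so n = (zσ/E)².
At 80% confidence, z = 1.282.
n = (1.282 × 62.9 / 11.6)² = 48.32
Round up: n = 49.

49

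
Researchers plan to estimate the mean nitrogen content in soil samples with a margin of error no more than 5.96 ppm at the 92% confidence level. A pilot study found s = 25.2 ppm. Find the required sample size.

n = 55

For a mean, the margin of error is E = z·σ/√n, so n = (zσ/E)².
At 92% confidence, z = 1.751.
n = (1.751 × 25.2 / 5.96)² = 54.81
Round up: n = 55.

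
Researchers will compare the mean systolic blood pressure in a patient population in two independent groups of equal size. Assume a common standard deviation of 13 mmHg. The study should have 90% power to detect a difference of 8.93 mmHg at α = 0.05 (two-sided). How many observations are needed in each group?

For two equal groups, n per group = 2·((z_{α/2} + z_β)·σ/δ)².
z_{α/2} = 1.960; z_β = 1.282 (power 90%).
n = 2 × (3.242 × 13 / 8.93)² = 2 × 22.27 = 44.54
Round up: n = 45 per group.

45 per group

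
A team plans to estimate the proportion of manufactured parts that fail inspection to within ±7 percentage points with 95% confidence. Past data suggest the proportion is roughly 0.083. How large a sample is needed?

60

For a proportion with margin E = 0.07 at 95% confidence, z = 1.960.
n = p̂(1−p̂)(z/E)² = 0.083 × 0.917 × (1.960/0.07)² = 59.67
Round up: n = 60.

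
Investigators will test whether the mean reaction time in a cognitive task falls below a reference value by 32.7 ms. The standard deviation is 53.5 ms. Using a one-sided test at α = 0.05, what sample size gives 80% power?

For a one-sample z-test, n = ((z_α + z_β)·σ/δ)².
z_α = 1.645 (one-sided α = 0.05); z_β = 0.842 (power 80% → β = 0.2).
n = (2.487 × 53.5 / 32.7)² = 16.56
Round up: n = 17.

17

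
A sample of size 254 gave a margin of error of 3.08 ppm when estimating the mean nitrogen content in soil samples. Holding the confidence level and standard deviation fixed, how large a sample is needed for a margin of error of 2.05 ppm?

Margin of error scales as 1/√n, so n₂ = n₁·(E₁/E₂)².
n₂ = 254 × (3.08/2.05)² = 254 × 2.257 = 573.28
Round up: n₂ = 574.

n = 574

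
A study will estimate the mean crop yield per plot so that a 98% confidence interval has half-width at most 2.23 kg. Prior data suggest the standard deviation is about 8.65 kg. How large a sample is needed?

For a mean, the margin of error is E = z·σ/√n, so n = (zσ/E)².
At 98% confidence, z = 2.326.
n = (2.326 × 8.65 / 2.23)² = 81.40
Round up: n = 82.

82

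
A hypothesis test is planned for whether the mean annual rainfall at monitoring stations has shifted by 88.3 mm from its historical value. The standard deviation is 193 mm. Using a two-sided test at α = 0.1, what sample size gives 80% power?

n = 30

For a one-sample z-test, n = ((z_{α/2} + z_β)·σ/δ)².
z_{α/2} = 1.645 (two-sided α = 0.1); z_β = 0.842 (power 80% → β = 0.2).
n = (2.487 × 193 / 88.3)² = 29.55
Round up: n = 30.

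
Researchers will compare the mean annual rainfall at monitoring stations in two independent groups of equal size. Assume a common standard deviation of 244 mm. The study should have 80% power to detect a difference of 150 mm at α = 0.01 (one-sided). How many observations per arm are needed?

54 per group

For two equal groups, n per group = 2·((z_α + z_β)·σ/δ)².
z_α = 2.326; z_β = 0.842 (power 80%).
n = 2 × (3.168 × 244 / 150)² = 2 × 26.56 = 53.12
Round up: n = 54 per group.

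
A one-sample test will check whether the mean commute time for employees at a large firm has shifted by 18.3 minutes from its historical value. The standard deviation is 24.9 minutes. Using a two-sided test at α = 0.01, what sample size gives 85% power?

25

For a one-sample z-test, n = ((z_{α/2} + z_β)·σ/δ)².
z_{α/2} = 2.576 (two-sided α = 0.01); z_β = 1.036 (power 85% → β = 0.15).
n = (3.612 × 24.9 / 18.3)² = 24.15
Round up: n = 25.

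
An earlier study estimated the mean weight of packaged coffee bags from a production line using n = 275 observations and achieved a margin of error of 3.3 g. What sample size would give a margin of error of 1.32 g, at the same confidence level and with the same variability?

Margin of error scales as 1/√n, so n₂ = n₁·(E₁/E₂)².
n₂ = 275 × (3.3/1.32)² = 275 × 6.25 = 1718.75
Round up: n₂ = 1719.

1719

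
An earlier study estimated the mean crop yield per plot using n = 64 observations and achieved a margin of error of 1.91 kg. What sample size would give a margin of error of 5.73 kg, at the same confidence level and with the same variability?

n = 8

Margin of error scales as 1/√n, so n₂ = n₁·(E₁/E₂)².
n₂ = 64 × (1.91/5.73)² = 64 × 0.1111 = 7.11
Round up: n₂ = 8.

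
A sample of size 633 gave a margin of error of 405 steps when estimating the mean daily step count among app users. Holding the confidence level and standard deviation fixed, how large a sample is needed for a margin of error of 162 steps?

3957

Margin of error scales as 1/√n, so n₂ = n₁·(E₁/E₂)².
n₂ = 633 × (405/162)² = 633 × 6.25 = 3956.25
Round up: n₂ = 3957.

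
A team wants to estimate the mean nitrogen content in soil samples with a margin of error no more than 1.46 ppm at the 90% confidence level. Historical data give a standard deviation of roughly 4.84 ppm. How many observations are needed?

For a mean, the margin of error is E = z·σ/√n, so n = (zσ/E)².
At 90% confidence, z = 1.645.
n = (1.645 × 4.84 / 1.46)² = 29.74
Round up: n = 30.

30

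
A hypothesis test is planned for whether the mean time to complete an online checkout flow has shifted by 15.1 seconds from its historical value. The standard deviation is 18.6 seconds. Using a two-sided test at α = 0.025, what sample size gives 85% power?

For a one-sample z-test, n = ((z_{α/2} + z_β)·σ/δ)².
z_{α/2} = 2.241 (two-sided α = 0.025); z_β = 1.036 (power 85% → β = 0.15).
n = (3.277 × 18.6 / 15.1)² = 16.29
Round up: n = 17.

17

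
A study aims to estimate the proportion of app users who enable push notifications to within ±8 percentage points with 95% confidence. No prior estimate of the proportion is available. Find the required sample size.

151

For a proportion with margin E = 0.08 at 95% confidence, z = 1.960.
With no prior estimate, use p = 0.5, which maximizes p(1−p) at 0.25.
n = 0.25 × (z/E)² = 0.25 × (1.960/0.08)² = 150.06
Round up: n = 151.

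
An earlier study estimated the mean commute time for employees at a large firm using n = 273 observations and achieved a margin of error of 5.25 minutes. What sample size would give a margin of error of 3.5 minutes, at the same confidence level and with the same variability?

Margin of error scales as 1/√n, so n₂ = n₁·(E₁/E₂)².
n₂ = 273 × (5.25/3.5)² = 273 × 2.25 = 614.25
Round up: n₂ = 615.

615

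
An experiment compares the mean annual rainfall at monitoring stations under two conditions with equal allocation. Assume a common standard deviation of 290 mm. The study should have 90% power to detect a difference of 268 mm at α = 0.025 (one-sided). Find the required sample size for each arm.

For two equal groups, n per group = 2·((z_α + z_β)·σ/δ)².
z_α = 1.960; z_β = 1.282 (power 90%).
n = 2 × (3.242 × 290 / 268)² = 2 × 12.31 = 24.62
Round up: n = 25 per group.

25 per group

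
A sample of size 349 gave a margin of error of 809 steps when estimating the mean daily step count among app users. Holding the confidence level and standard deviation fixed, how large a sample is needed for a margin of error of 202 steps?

Margin of error scales as 1/√n, so n₂ = n₁·(E₁/E₂)².
n₂ = 349 × (809/202)² = 349 × 16.04 = 5597.96
Round up: n₂ = 5598.

n = 5598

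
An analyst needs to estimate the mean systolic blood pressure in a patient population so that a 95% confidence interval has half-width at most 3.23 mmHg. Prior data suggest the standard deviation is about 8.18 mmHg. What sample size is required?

For a mean, the margin of error is E = z·σ/√n, so n = (zσ/E)².
At 95% confidence, z = 1.960.
n = (1.960 × 8.18 / 3.23)² = 24.64
Round up: n = 25.

25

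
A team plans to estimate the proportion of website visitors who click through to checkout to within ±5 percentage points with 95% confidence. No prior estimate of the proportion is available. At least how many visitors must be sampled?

For a proportion with margin E = 0.05 at 95% confidence, z = 1.960.
With no prior estimate, use p = 0.5, which maximizes p(1−p) at 0.25.
n = 0.25 × (z/E)² = 0.25 × (1.960/0.05)² = 384.16
Round up: n = 385.

385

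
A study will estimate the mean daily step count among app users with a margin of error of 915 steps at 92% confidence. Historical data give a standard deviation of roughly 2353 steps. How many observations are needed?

For a mean, the margin of error is E = z·σ/√n, so n = (zσ/E)².
At 92% confidence, z = 1.751.
n = (1.751 × 2353 / 915)² = 20.28
Round up: n = 21.

21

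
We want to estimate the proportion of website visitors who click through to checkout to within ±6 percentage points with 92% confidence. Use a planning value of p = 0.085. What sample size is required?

67

For a proportion with margin E = 0.06 at 92% confidence, z = 1.751.
n = p̂(1−p̂)(z/E)² = 0.085 × 0.915 × (1.751/0.06)² = 66.24
Round up: n = 67.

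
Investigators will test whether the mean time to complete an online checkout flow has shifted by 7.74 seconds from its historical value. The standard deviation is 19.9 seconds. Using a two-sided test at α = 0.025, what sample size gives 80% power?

63

For a one-sample z-test, n = ((z_{α/2} + z_β)·σ/δ)².
z_{α/2} = 2.241 (two-sided α = 0.025); z_β = 0.842 (power 80% → β = 0.2).
n = (3.083 × 19.9 / 7.74)² = 62.83
Round up: n = 63.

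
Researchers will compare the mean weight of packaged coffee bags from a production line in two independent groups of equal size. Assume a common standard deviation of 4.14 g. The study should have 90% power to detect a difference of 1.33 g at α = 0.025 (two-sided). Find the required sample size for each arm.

For two equal groups, n per group = 2·((z_{α/2} + z_β)·σ/δ)².
z_{α/2} = 2.241; z_β = 1.282 (power 90%).
n = 2 × (3.523 × 4.14 / 1.33)² = 2 × 120.26 = 240.52
Round up: n = 241 per group.

241 per group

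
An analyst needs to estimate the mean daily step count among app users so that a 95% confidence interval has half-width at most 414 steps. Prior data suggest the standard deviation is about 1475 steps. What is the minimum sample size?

n = 49

For a mean, the margin of error is E = z·σ/√n, so n = (zσ/E)².
At 95% confidence, z = 1.960.
n = (1.960 × 1475 / 414)² = 48.76
Round up: n = 49.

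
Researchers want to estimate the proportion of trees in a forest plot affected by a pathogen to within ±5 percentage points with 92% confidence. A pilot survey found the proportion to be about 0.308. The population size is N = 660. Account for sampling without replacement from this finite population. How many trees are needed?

For a proportion with margin E = 0.05 at 92% confidence, z = 1.751.
n = p̂(1−p̂)(z/E)² = 0.308 × 0.692 × (1.751/0.05)² = 261.39 — call this n₀.
Finite-population correction with N = 660: n = n₀ / (1 + (n₀−1)/N) = 261.39 / 1.395 = 187.38
Round up: n = 188.

188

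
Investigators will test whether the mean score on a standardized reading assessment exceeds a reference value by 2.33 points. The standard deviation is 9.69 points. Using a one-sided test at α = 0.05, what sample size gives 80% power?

n = 107

For a one-sample z-test, n = ((z_α + z_β)·σ/δ)².
z_α = 1.645 (one-sided α = 0.05); z_β = 0.842 (power 80% → β = 0.2).
n = (2.487 × 9.69 / 2.33)² = 106.98
Round up: n = 107.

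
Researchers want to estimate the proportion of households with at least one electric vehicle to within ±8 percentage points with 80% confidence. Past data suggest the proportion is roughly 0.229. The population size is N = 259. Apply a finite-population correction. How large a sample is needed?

For a proportion with margin E = 0.08 at 80% confidence, z = 1.282.
n = p̂(1−p̂)(z/E)² = 0.229 × 0.771 × (1.282/0.08)² = 45.34 — call this n₀.
Finite-population correction with N = 259: n = n₀ / (1 + (n₀−1)/N) = 45.34 / 1.171 = 38.72
Round up: n = 39.

39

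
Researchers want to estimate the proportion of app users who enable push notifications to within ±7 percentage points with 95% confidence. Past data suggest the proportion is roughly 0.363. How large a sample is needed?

182

For a proportion with margin E = 0.07 at 95% confidence, z = 1.960.
n = p̂(1−p̂)(z/E)² = 0.363 × 0.637 × (1.960/0.07)² = 181.29
Round up: n = 182.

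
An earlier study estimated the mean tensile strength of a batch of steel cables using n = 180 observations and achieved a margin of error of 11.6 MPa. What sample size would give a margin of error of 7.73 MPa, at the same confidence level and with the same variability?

406

Margin of error scales as 1/√n, so n₂ = n₁·(E₁/E₂)².
n₂ = 180 × (11.6/7.73)² = 180 × 2.252 = 405.36
Round up: n₂ = 406.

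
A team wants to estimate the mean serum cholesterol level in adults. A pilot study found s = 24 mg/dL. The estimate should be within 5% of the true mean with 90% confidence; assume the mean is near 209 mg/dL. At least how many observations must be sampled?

For a mean, the margin of error is E = z·σ/√n, so n = (zσ/E)².
At 90% confidence, z = 1.645.
E = 5% of 209 = 10.45 mg/dL.
n = (1.645 × 24 / 10.45)² = 14.27
Round up: n = 15.

n = 15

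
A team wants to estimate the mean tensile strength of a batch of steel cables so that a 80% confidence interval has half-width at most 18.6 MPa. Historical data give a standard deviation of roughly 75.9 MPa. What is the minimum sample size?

n = 28

For a mean, the margin of error is E = z·σ/√n, so n = (zσ/E)².
At 80% confidence, z = 1.282.
n = (1.282 × 75.9 / 18.6)² = 27.37
Round up: n = 28.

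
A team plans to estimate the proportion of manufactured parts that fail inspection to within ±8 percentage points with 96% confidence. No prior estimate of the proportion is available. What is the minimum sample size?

165

For a proportion with margin E = 0.08 at 96% confidence, z = 2.054.
With no prior estimate, use p = 0.5, which maximizes p(1−p) at 0.25.
n = 0.25 × (z/E)² = 0.25 × (2.054/0.08)² = 164.80
Round up: n = 165.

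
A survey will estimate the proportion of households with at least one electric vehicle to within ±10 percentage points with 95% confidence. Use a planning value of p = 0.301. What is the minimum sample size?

81

For a proportion with margin E = 0.1 at 95% confidence, z = 1.960.
n = p̂(1−p̂)(z/E)² = 0.301 × 0.699 × (1.960/0.1)² = 80.83
Round up: n = 81.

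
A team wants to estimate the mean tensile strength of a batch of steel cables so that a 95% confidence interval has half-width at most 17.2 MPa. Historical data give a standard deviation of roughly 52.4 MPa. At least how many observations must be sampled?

36

For a mean, the margin of error is E = z·σ/√n, so n = (zσ/E)².
At 95% confidence, z = 1.960.
n = (1.960 × 52.4 / 17.2)² = 35.65
Round up: n = 36.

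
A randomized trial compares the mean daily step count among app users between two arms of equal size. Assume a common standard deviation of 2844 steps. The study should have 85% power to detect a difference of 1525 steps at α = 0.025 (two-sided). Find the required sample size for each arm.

75 per group

For two equal groups, n per group = 2·((z_{α/2} + z_β)·σ/δ)².
z_{α/2} = 2.241; z_β = 1.036 (power 85%).
n = 2 × (3.277 × 2844 / 1525)² = 2 × 37.35 = 74.70
Round up: n = 75 per group.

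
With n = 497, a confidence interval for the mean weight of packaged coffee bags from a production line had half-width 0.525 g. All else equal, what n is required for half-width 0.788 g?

n = 221

Margin of error scales as 1/√n, so n₂ = n₁·(E₁/E₂)².
n₂ = 497 × (0.525/0.788)² = 497 × 0.4439 = 220.62
Round up: n₂ = 221.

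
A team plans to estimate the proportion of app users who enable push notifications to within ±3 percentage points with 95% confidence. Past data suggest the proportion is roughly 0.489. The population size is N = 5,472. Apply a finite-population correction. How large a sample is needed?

893

For a proportion with margin E = 0.03 at 95% confidence, z = 1.960.
n = p̂(1−p̂)(z/E)² = 0.489 × 0.511 × (1.960/0.03)² = 1066.59 — call this n₀.
Finite-population correction with N = 5,472: n = n₀ / (1 + (n₀−1)/N) = 1066.59 / 1.195 = 892.54
Round up: n = 893.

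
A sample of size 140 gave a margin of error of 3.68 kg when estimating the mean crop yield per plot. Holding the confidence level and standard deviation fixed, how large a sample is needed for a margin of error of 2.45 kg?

Margin of error scales as 1/√n, so n₂ = n₁·(E₁/E₂)².
n₂ = 140 × (3.68/2.45)² = 140 × 2.256 = 315.84
Round up: n₂ = 316.

316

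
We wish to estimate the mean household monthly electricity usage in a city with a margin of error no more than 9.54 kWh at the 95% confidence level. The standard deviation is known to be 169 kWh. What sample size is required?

n = 1206

For a mean, the margin of error is E = z·σ/√n, so n = (zσ/E)².
At 95% confidence, z = 1.960.
n = (1.960 × 169 / 9.54)² = 1205.56
Round up: n = 1206.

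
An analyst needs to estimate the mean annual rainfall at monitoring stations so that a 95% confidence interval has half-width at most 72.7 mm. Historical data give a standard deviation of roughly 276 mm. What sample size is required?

For a mean, the margin of error is E = z·σ/√n, so n = (zσ/E)².
At 95% confidence, z = 1.960.
n = (1.960 × 276 / 72.7)² = 55.37
Round up: n = 56.

n = 56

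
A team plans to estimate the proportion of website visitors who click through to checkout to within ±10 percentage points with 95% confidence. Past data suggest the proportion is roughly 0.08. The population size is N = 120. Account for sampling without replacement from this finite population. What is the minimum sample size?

24

For a proportion with margin E = 0.1 at 95% confidence, z = 1.960.
n = p̂(1−p̂)(z/E)² = 0.08 × 0.92 × (1.960/0.1)² = 28.27 — call this n₀.
Finite-population correction with N = 120: n = n₀ / (1 + (n₀−1)/N) = 28.27 / 1.227 = 23.04
Round up: n = 24.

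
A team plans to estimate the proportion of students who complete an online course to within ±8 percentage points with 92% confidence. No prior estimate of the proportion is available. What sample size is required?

For a proportion with margin E = 0.08 at 92% confidence, z = 1.751.
With no prior estimate, use p = 0.5, which maximizes p(1−p) at 0.25.
n = 0.25 × (z/E)² = 0.25 × (1.751/0.08)² = 119.77
Round up: n = 120.

120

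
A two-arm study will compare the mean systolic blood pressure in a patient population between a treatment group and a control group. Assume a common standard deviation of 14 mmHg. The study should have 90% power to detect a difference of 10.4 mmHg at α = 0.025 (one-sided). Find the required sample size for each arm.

For two equal groups, n per group = 2·((z_α + z_β)·σ/δ)².
z_α = 1.960; z_β = 1.282 (power 90%).
n = 2 × (3.242 × 14 / 10.4)² = 2 × 19.05 = 38.10
Round up: n = 39 per group.

39 per group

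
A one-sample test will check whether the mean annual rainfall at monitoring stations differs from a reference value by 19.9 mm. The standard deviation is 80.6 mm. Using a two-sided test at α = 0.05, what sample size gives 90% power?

173

For a one-sample z-test, n = ((z_{α/2} + z_β)·σ/δ)².
z_{α/2} = 1.960 (two-sided α = 0.05); z_β = 1.282 (power 90% → β = 0.1).
n = (3.242 × 80.6 / 19.9)² = 172.42
Round up: n = 173.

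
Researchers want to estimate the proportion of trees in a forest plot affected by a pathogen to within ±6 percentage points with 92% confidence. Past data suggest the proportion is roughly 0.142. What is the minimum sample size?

104

For a proportion with margin E = 0.06 at 92% confidence, z = 1.751.
n = p̂(1−p̂)(z/E)² = 0.142 × 0.858 × (1.751/0.06)² = 103.76
Round up: n = 104.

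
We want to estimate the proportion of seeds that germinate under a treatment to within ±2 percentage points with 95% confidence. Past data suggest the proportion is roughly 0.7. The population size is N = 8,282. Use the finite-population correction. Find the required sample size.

1623

For a proportion with margin E = 0.02 at 95% confidence, z = 1.960.
n = p̂(1−p̂)(z/E)² = 0.7 × 0.3 × (1.960/0.02)² = 2016.84 — call this n₀.
Finite-population correction with N = 8,282: n = n₀ / (1 + (n₀−1)/N) = 2016.84 / 1.243 = 1622.56
Round up: n = 1623.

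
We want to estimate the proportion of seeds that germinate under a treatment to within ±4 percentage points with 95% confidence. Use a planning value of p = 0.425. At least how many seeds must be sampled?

For a proportion with margin E = 0.04 at 95% confidence, z = 1.960.
n = p̂(1−p̂)(z/E)² = 0.425 × 0.575 × (1.960/0.04)² = 586.74
Round up: n = 587.

n = 587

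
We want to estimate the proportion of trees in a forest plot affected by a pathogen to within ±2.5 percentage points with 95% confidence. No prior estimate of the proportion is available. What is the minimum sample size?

For a proportion with margin E = 0.025 at 95% confidence, z = 1.960.
With no prior estimate, use p = 0.5, which maximizes p(1−p) at 0.25.
n = 0.25 × (z/E)² = 0.25 × (1.960/0.025)² = 1536.64
Round up: n = 1537.

n = 1537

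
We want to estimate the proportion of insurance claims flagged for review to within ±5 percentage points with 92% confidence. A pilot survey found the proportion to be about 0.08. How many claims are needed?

For a proportion with margin E = 0.05 at 92% confidence, z = 1.751.
n = p̂(1−p̂)(z/E)² = 0.08 × 0.92 × (1.751/0.05)² = 90.26
Round up: n = 91.

91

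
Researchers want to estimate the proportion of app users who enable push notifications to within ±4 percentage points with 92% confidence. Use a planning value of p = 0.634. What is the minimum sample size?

445

For a proportion with margin E = 0.04 at 92% confidence, z = 1.751.
n = p̂(1−p̂)(z/E)² = 0.634 × 0.366 × (1.751/0.04)² = 444.65
Round up: n = 445.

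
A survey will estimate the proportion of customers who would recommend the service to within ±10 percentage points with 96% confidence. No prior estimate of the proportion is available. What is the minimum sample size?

106

For a proportion with margin E = 0.1 at 96% confidence, z = 2.054.
With no prior estimate, use p = 0.5, which maximizes p(1−p) at 0.25.
n = 0.25 × (z/E)² = 0.25 × (2.054/0.1)² = 105.47
Round up: n = 106.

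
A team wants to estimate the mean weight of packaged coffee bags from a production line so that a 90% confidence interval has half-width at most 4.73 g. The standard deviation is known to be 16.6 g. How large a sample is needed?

For a mean, the margin of error is E = z·σ/√n, so n = (zσ/E)².
At 90% confidence, z = 1.645.
n = (1.645 × 16.6 / 4.73)² = 33.33
Round up: n = 34.

34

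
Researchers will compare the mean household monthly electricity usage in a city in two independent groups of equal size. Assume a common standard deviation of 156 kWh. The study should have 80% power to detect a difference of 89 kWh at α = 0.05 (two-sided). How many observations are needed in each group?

49 per group

For two equal groups, n per group = 2·((z_{α/2} + z_β)·σ/δ)².
z_{α/2} = 1.960; z_β = 0.842 (power 80%).
n = 2 × (2.802 × 156 / 89)² = 2 × 24.12 = 48.24
Round up: n = 49 per group.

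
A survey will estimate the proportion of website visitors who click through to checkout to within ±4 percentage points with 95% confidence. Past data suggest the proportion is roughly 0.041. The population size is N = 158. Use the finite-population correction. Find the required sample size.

For a proportion with margin E = 0.04 at 95% confidence, z = 1.960.
n = p̂(1−p̂)(z/E)² = 0.041 × 0.959 × (1.960/0.04)² = 94.40 — call this n₀.
Finite-population correction with N = 158: n = n₀ / (1 + (n₀−1)/N) = 94.40 / 1.591 = 59.33
Round up: n = 60.

n = 60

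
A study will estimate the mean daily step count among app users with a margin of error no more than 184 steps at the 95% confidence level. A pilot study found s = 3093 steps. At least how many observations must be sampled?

1086

For a mean, the margin of error is E = z·σ/√n, so n = (zσ/E)².
At 95% confidence, z = 1.960.
n = (1.960 × 3093 / 184)² = 1085.52
Round up: n = 1086.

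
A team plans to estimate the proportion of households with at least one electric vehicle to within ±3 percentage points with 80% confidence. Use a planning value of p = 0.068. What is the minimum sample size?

For a proportion with margin E = 0.03 at 80% confidence, z = 1.282.
n = p̂(1−p̂)(z/E)² = 0.068 × 0.932 × (1.282/0.03)² = 115.73
Round up: n = 116.

n = 116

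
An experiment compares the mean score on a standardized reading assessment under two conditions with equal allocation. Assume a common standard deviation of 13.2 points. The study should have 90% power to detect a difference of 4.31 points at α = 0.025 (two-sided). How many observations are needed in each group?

For two equal groups, n per group = 2·((z_{α/2} + z_β)·σ/δ)².
z_{α/2} = 2.241; z_β = 1.282 (power 90%).
n = 2 × (3.523 × 13.2 / 4.31)² = 2 × 116.42 = 232.84
Round up: n = 233 per group.

233 per group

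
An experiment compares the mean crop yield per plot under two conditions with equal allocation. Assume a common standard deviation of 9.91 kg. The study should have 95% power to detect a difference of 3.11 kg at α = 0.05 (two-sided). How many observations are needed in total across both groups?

For two equal groups, n per group = 2·((z_{α/2} + z_β)·σ/δ)².
z_{α/2} = 1.960; z_β = 1.645 (power 95%).
n = 2 × (3.605 × 9.91 / 3.11)² = 2 × 131.96 = 263.92
Round up: n = 264 per group.
Total across both groups: 2 × 264 = 528.

528 total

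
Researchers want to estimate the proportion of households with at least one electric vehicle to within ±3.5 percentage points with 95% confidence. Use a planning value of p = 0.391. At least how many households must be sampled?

For a proportion with margin E = 0.035 at 95% confidence, z = 1.960.
n = p̂(1−p̂)(z/E)² = 0.391 × 0.609 × (1.960/0.035)² = 746.74
Round up: n = 747.

747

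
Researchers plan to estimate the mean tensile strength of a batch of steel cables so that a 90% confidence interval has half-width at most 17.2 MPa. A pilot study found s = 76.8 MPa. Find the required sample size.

54

For a mean, the margin of error is E = z·σ/√n, so n = (zσ/E)².
At 90% confidence, z = 1.645.
n = (1.645 × 76.8 / 17.2)² = 53.95
Round up: n = 54.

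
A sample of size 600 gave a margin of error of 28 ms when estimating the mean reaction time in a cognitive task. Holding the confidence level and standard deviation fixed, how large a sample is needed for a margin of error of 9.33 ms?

Margin of error scales as 1/√n, so n₂ = n₁·(E₁/E₂)².
n₂ = 600 × (28/9.33)² = 600 × 9.006 = 5403.60
Round up: n₂ = 5404.

5404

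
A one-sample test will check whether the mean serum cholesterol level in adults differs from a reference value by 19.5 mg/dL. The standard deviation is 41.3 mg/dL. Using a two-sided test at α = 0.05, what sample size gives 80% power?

n = 36

For a one-sample z-test, n = ((z_{α/2} + z_β)·σ/δ)².
z_{α/2} = 1.960 (two-sided α = 0.05); z_β = 0.842 (power 80% → β = 0.2).
n = (2.802 × 41.3 / 19.5)² = 35.22
Round up: n = 36.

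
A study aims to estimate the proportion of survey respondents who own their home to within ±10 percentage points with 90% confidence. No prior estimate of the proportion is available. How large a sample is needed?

n = 68

For a proportion with margin E = 0.1 at 90% confidence, z = 1.645.
With no prior estimate, use p = 0.5, which maximizes p(1−p) at 0.25.
n = 0.25 × (z/E)² = 0.25 × (1.645/0.1)² = 67.65
Round up: n = 68.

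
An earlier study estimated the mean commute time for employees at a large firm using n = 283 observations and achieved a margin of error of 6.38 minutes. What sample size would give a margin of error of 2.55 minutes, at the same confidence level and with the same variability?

1772

Margin of error scales as 1/√n, so n₂ = n₁·(E₁/E₂)².
n₂ = 283 × (6.38/2.55)² = 283 × 6.26 = 1771.58
Round up: n₂ = 1772.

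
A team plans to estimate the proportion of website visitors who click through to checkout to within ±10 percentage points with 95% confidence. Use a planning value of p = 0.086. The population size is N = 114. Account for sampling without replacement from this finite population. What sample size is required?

25

For a proportion with margin E = 0.1 at 95% confidence, z = 1.960.
n = p̂(1−p̂)(z/E)² = 0.086 × 0.914 × (1.960/0.1)² = 30.20 — call this n₀.
Finite-population correction with N = 114: n = n₀ / (1 + (n₀−1)/N) = 30.20 / 1.256 = 24.04
Round up: n = 25.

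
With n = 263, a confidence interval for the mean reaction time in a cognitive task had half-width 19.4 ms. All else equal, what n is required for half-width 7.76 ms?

1644

Margin of error scales as 1/√n, so n₂ = n₁·(E₁/E₂)².
n₂ = 263 × (19.4/7.76)² = 263 × 6.25 = 1643.75
Round up: n₂ = 1644.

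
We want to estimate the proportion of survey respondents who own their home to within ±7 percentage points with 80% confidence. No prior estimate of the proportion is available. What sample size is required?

For a proportion with margin E = 0.07 at 80% confidence, z = 1.282.
With no prior estimate, use p = 0.5, which maximizes p(1−p) at 0.25.
n = 0.25 × (z/E)² = 0.25 × (1.282/0.07)² = 83.85
Round up: n = 84.

n = 84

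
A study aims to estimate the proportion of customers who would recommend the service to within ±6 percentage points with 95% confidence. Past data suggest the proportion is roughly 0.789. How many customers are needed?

For a proportion with margin E = 0.06 at 95% confidence, z = 1.960.
n = p̂(1−p̂)(z/E)² = 0.789 × 0.211 × (1.960/0.06)² = 177.65
Round up: n = 178.

178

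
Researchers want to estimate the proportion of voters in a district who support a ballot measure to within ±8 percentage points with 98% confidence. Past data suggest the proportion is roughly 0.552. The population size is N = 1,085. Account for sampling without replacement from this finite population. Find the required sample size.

n = 176

For a proportion with margin E = 0.08 at 98% confidence, z = 2.326.
n = p̂(1−p̂)(z/E)² = 0.552 × 0.448 × (2.326/0.08)² = 209.05 — call this n₀.
Finite-population correction with N = 1,085: n = n₀ / (1 + (n₀−1)/N) = 209.05 / 1.192 = 175.38
Round up: n = 176.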